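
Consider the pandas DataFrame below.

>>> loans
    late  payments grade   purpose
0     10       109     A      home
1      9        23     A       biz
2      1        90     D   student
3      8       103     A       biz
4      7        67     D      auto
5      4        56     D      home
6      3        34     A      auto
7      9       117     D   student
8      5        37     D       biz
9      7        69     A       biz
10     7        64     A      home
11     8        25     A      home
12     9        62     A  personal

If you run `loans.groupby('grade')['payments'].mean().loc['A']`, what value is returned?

group by grade, mean of payments:
grade
A    61.125
D    73.400
Name: payments, dtype: float64
Then the value at index 'A': 61.125

61.125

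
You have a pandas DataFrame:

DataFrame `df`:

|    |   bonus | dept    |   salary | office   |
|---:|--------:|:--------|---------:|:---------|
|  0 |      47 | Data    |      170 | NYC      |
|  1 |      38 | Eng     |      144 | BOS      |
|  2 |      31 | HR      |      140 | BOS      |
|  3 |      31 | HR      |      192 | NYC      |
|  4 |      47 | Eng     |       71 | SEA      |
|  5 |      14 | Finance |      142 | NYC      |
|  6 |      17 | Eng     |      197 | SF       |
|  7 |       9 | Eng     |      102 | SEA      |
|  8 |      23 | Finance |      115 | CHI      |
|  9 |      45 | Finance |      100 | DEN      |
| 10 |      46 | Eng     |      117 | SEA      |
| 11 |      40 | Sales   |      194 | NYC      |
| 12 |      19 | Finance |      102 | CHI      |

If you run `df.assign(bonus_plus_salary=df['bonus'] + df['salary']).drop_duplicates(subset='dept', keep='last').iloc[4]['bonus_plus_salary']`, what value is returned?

add column bonus_plus_salary = df['bonus'] + df['salary']:
    bonus     dept  salary office  bonus_plus_salary
0      47     Data     170    NYC                217
1      38      Eng     144    BOS                182
2      31       HR     140    BOS                171
3      31       HR     192    NYC                223
4      47      Eng      71    SEA                118
5      14  Finance     142    NYC                156
6      17      Eng     197     SF                214
7       9      Eng     102    SEA                111
8      23  Finance     115    CHI                138
9      45  Finance     100    DEN                145
10     46      Eng     117    SEA                163
11     40    Sales     194    NYC                234
12     19  Finance     102    CHI                121
drop duplicate dept (keep=last):
    bonus     dept  salary office  bonus_plus_salary
0      47     Data     170    NYC                217
3      31       HR     192    NYC                223
10     46      Eng     117    SEA                163
11     40    Sales     194    NYC                234
12     19  Finance     102    CHI                121
Reading off the value at position 4, column 'bonus_plus_salary', we get 121.

121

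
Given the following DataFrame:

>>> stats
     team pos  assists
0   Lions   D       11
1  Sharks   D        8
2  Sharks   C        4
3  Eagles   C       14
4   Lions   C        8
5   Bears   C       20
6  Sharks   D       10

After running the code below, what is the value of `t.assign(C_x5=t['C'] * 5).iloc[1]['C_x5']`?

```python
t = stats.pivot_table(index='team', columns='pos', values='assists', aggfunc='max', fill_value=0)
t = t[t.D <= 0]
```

70

pivot: rows=team, cols=pos, max(assists):
pos      C   D
team          
Bears   20   0
Eagles  14   0
Lions    8  11
Sharks   4  10
filter rows where D <= 0:
pos      C  D
team         
Bears   20  0
Eagles  14  0
add column C_x5 = t['C'] * 5:
pos      C  D  C_x5
team               
Bears   20  0   100
Eagles  14  0    70
value at position 1, column 'C_x5' → 70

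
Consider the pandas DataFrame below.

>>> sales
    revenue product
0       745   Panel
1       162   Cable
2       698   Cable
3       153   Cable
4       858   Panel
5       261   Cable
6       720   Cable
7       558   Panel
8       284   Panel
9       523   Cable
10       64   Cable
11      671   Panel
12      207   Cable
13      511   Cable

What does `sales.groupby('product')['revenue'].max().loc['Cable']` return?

720

group by product, max of revenue:
product
Cable    720
Panel    858
Name: revenue, dtype: int64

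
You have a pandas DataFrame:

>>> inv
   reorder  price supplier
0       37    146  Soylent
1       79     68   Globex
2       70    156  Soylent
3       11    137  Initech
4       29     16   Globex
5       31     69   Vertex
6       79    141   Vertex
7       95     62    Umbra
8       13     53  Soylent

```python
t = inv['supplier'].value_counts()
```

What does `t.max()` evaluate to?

3

value_counts of supplier:
supplier
Soylent    3
Globex     2
Vertex     2
Initech    1
Umbra      1
Name: count, dtype: int64
So max() = 3.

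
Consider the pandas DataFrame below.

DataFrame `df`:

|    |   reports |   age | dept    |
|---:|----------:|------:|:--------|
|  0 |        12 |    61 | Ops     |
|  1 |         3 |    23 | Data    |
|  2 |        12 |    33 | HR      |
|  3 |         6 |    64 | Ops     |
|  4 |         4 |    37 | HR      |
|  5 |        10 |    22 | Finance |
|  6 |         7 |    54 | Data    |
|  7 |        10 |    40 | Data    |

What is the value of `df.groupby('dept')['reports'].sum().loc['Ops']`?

group by dept, sum of reports:
dept
Data       20
Finance    10
HR         16
Ops        18
Name: reports, dtype: int64
value at index 'Ops' → 18

18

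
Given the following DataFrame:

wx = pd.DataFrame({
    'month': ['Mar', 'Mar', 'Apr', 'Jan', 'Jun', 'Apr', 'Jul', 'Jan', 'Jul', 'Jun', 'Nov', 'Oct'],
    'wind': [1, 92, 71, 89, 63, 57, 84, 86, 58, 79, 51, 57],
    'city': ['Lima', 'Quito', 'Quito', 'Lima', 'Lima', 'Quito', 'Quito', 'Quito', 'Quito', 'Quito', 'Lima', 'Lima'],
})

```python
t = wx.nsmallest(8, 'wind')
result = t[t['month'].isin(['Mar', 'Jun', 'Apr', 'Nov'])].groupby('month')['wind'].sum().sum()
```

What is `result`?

322

take 8 rows with smallest wind:
   month  wind   city
0    Mar     1   Lima
10   Nov    51   Lima
5    Apr    57  Quito
11   Oct    57   Lima
8    Jul    58  Quito
4    Jun    63   Lima
2    Apr    71  Quito
9    Jun    79  Quito
filter rows where month in ['Mar', 'Jun', 'Apr', 'Nov']:
   month  wind   city
0    Mar     1   Lima
10   Nov    51   Lima
5    Apr    57  Quito
4    Jun    63   Lima
2    Apr    71  Quito
9    Jun    79  Quito
group by month, sum of wind:
month
Apr    128
Jun    142
Mar      1
Nov     51
Name: wind, dtype: int64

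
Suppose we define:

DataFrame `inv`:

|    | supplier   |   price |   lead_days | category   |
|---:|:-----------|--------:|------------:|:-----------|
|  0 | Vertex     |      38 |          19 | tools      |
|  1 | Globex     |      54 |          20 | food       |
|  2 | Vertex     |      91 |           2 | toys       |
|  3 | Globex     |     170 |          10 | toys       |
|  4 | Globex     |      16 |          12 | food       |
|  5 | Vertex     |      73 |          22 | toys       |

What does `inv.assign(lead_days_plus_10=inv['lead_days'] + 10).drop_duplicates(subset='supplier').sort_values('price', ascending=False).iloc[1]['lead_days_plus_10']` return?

add column lead_days_plus_10 = inv['lead_days'] + 10:
  supplier  price  lead_days category  lead_days_plus_10
0   Vertex     38         19    tools                 29
1   Globex     54         20     food                 30
2   Vertex     91          2     toys                 12
3   Globex    170         10     toys                 20
4   Globex     16         12     food                 22
5   Vertex     73         22     toys                 32
drop duplicate supplier (keep=first):
  supplier  price  lead_days category  lead_days_plus_10
0   Vertex     38         19    tools                 29
1   Globex     54         20     food                 30
sort by price descending:
  supplier  price  lead_days category  lead_days_plus_10
1   Globex     54         20     food                 30
0   Vertex     38         19    tools                 29
Finally, value at position 1, column 'lead_days_plus_10' = 29.

29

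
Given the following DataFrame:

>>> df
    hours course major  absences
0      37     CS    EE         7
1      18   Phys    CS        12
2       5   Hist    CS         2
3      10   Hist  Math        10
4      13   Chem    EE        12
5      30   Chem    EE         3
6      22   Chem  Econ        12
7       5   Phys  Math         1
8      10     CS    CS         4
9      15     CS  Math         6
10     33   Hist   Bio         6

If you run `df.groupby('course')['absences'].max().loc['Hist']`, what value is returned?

group by course, max of absences:
course
CS       7
Chem    12
Hist    10
Phys    12
Name: absences, dtype: int64
Finally, value at index 'Hist' = 10.

10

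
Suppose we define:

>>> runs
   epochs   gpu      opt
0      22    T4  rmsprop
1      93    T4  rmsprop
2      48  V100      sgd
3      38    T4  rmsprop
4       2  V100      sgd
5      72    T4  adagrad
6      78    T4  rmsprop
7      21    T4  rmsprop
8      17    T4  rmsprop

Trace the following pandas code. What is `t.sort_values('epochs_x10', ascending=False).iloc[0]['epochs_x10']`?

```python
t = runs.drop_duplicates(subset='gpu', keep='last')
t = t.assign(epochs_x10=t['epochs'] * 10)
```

drop duplicate gpu (keep=last):
   epochs   gpu      opt
4       2  V100      sgd
8      17    T4  rmsprop
add column epochs_x10 = t['epochs'] * 10:
   epochs   gpu      opt  epochs_x10
4       2  V100      sgd          20
8      17    T4  rmsprop         170
sort by epochs_x10 descending:
   epochs   gpu      opt  epochs_x10
8      17    T4  rmsprop         170
4       2  V100      sgd          20
Hence 170.

170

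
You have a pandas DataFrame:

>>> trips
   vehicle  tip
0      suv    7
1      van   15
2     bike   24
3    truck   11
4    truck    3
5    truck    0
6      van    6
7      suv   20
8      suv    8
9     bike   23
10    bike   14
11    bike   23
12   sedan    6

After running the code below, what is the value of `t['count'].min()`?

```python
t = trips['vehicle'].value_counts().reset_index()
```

value_counts of vehicle:
vehicle
bike     4
suv      3
truck    3
van      2
sedan    1
Name: count, dtype: int64
reset_index():
  vehicle  count
0    bike      4
1     suv      3
2   truck      3
3     van      2
4   sedan      1
min of column 'count' → 1

1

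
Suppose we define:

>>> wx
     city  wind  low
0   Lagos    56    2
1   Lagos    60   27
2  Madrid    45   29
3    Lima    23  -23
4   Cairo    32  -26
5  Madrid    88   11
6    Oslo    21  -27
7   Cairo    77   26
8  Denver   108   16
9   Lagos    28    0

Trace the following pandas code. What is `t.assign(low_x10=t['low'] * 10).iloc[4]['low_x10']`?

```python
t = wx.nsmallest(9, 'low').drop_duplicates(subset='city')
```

110

take 9 rows with smallest low:
     city  wind  low
6    Oslo    21  -27
4   Cairo    32  -26
3    Lima    23  -23
9   Lagos    28    0
0   Lagos    56    2
5  Madrid    88   11
8  Denver   108   16
7   Cairo    77   26
1   Lagos    60   27
drop duplicate city (keep=first):
     city  wind  low
6    Oslo    21  -27
4   Cairo    32  -26
3    Lima    23  -23
9   Lagos    28    0
5  Madrid    88   11
8  Denver   108   16
add column low_x10 = t['low'] * 10:
     city  wind  low  low_x10
6    Oslo    21  -27     -270
4   Cairo    32  -26     -260
3    Lima    23  -23     -230
9   Lagos    28    0        0
5  Madrid    88   11      110
8  Denver   108   16      160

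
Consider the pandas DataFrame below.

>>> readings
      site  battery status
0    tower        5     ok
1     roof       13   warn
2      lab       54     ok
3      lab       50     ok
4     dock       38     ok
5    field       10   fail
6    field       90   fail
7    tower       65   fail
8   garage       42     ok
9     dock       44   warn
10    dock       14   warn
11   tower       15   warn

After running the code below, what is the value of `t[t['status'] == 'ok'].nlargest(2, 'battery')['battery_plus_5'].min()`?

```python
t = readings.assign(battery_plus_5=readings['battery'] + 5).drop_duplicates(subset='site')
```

add column battery_plus_5 = readings['battery'] + 5:
      site  battery status  battery_plus_5
0    tower        5     ok              10
1     roof       13   warn              18
2      lab       54     ok              59
3      lab       50     ok              55
4     dock       38     ok              43
5    field       10   fail              15
6    field       90   fail              95
7    tower       65   fail              70
8   garage       42     ok              47
9     dock       44   warn              49
10    dock       14   warn              19
11   tower       15   warn              20
drop duplicate site (keep=first):
     site  battery status  battery_plus_5
0   tower        5     ok              10
1    roof       13   warn              18
2     lab       54     ok              59
4    dock       38     ok              43
5   field       10   fail              15
8  garage       42     ok              47
filter rows where status == 'ok':
     site  battery status  battery_plus_5
0   tower        5     ok              10
2     lab       54     ok              59
4    dock       38     ok              43
8  garage       42     ok              47
take 2 rows with largest battery:
     site  battery status  battery_plus_5
2     lab       54     ok              59
8  garage       42     ok              47
Finally, min of column 'battery_plus_5' = 47.

47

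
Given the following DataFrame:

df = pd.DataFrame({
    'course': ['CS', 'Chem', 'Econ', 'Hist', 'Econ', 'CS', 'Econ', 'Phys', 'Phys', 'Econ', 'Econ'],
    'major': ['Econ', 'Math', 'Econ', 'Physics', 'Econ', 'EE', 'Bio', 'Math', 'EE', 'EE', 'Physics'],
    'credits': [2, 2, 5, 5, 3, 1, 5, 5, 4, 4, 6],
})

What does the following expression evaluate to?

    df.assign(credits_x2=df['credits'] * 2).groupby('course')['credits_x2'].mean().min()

add column credits_x2 = df['credits'] * 2:
   course    major  credits  credits_x2
0      CS     Econ        2           4
1    Chem     Math        2           4
2    Econ     Econ        5          10
3    Hist  Physics        5          10
4    Econ     Econ        3           6
5      CS       EE        1           2
6    Econ      Bio        5          10
7    Phys     Math        5          10
8    Phys       EE        4           8
9    Econ       EE        4           8
10   Econ  Physics        6          12
group by course, mean of credits_x2:
course
CS       3.0
Chem     4.0
Econ     9.2
Hist    10.0
Phys     9.0
Name: credits_x2, dtype: float64
Hence 3.0.

3.0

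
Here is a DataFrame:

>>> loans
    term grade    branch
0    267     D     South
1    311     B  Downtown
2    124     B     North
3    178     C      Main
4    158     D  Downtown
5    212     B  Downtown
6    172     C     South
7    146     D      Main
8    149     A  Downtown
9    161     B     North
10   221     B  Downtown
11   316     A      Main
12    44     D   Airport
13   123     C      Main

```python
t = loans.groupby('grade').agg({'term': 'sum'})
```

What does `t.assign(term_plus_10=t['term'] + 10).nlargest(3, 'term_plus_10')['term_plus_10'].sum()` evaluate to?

group by grade, sum of term:
       term
grade      
A       465
B      1029
C       473
D       615
add column term_plus_10 = t['term'] + 10:
       term  term_plus_10
grade                    
A       465           475
B      1029          1039
C       473           483
D       615           625
take 3 rows with largest term_plus_10:
       term  term_plus_10
grade                    
B      1029          1039
D       615           625
C       473           483
Finally, sum of column 'term_plus_10' = 2147.

2147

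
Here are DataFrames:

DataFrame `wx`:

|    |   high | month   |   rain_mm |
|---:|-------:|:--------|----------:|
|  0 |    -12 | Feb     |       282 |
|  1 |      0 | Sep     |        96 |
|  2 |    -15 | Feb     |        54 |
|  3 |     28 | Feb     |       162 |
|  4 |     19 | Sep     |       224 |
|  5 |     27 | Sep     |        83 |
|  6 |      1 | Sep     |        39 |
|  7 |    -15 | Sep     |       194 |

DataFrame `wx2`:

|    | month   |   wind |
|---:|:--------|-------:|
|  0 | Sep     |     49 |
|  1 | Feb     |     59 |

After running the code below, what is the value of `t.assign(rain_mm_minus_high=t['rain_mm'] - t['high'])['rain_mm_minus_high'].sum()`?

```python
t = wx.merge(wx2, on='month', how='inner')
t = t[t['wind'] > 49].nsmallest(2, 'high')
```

363

merge on 'month' (how='inner') → 8 rows:
   high month  rain_mm  wind
0   -12   Feb      282    59
1     0   Sep       96    49
2   -15   Feb       54    59
3    28   Feb      162    59
4    19   Sep      224    49
5    27   Sep       83    49
6     1   Sep       39    49
7   -15   Sep      194    49
filter rows where wind > 49:
   high month  rain_mm  wind
0   -12   Feb      282    59
2   -15   Feb       54    59
3    28   Feb      162    59
take 2 rows with smallest high:
   high month  rain_mm  wind
2   -15   Feb       54    59
0   -12   Feb      282    59
add column rain_mm_minus_high = t['rain_mm'] - t['high']:
   high month  rain_mm  wind  rain_mm_minus_high
2   -15   Feb       54    59                  69
0   -12   Feb      282    59                 294
Taking the sum of column 'rain_mm_minus_high' gives 363.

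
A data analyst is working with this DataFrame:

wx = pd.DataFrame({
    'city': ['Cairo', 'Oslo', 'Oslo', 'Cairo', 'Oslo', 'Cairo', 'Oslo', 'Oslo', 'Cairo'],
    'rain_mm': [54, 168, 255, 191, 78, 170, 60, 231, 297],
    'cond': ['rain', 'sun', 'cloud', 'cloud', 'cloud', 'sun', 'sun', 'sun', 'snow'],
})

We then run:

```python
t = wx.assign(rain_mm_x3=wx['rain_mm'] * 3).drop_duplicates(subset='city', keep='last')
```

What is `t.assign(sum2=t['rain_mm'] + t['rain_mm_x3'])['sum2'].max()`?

1188

add column rain_mm_x3 = wx['rain_mm'] * 3:
    city  rain_mm   cond  rain_mm_x3
0  Cairo       54   rain         162
1   Oslo      168    sun         504
2   Oslo      255  cloud         765
3  Cairo      191  cloud         573
4   Oslo       78  cloud         234
5  Cairo      170    sun         510
6   Oslo       60    sun         180
7   Oslo      231    sun         693
8  Cairo      297   snow         891
drop duplicate city (keep=last):
    city  rain_mm  cond  rain_mm_x3
7   Oslo      231   sun         693
8  Cairo      297  snow         891
add column sum2 = t['rain_mm'] + t['rain_mm_x3']:
    city  rain_mm  cond  rain_mm_x3  sum2
7   Oslo      231   sun         693   924
8  Cairo      297  snow         891  1188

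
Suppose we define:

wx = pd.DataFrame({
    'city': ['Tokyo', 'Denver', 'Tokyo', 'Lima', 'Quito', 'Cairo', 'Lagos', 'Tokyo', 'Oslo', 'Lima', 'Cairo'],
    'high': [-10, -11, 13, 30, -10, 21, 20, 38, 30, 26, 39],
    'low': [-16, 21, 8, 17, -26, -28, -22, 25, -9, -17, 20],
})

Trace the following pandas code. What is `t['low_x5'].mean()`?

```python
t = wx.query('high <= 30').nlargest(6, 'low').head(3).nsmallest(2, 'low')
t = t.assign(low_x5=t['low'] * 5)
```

filter rows where high <= 30:
     city  high  low
0   Tokyo   -10  -16
1  Denver   -11   21
2   Tokyo    13    8
3    Lima    30   17
4   Quito   -10  -26
5   Cairo    21  -28
6   Lagos    20  -22
8    Oslo    30   -9
9    Lima    26  -17
take 6 rows with largest low:
     city  high  low
1  Denver   -11   21
3    Lima    30   17
2   Tokyo    13    8
8    Oslo    30   -9
0   Tokyo   -10  -16
9    Lima    26  -17
take first 3 rows:
     city  high  low
1  Denver   -11   21
3    Lima    30   17
2   Tokyo    13    8
take 2 rows with smallest low:
    city  high  low
2  Tokyo    13    8
3   Lima    30   17
add column low_x5 = t['low'] * 5:
    city  high  low  low_x5
2  Tokyo    13    8      40
3   Lima    30   17      85
The mean of column 'low_x5' is 62.5.

62.5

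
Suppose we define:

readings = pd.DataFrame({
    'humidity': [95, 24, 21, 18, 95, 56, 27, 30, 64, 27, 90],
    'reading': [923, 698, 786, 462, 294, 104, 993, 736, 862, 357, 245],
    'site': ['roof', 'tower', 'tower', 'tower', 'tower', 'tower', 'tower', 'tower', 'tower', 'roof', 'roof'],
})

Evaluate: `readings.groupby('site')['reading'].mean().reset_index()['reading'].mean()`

group by site, mean of reading:
site
roof     508.333333
tower    616.875000
Name: reading, dtype: float64
reset_index():
    site     reading
0   roof  508.333333
1  tower  616.875000
Hence 562.604166667.

562.604166667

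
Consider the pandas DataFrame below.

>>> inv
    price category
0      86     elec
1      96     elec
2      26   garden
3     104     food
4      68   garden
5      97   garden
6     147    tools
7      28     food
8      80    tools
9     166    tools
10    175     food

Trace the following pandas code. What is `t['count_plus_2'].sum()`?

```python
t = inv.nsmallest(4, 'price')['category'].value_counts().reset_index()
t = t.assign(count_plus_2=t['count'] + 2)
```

10

take 4 rows with smallest price:
   price category
2     26   garden
7     28     food
4     68   garden
8     80    tools
value_counts of category:
category
garden    2
food      1
tools     1
Name: count, dtype: int64
reset_index():
  category  count
0   garden      2
1     food      1
2    tools      1
add column count_plus_2 = t['count'] + 2:
  category  count  count_plus_2
0   garden      2             4
1     food      1             3
2    tools      1             3
So sum() = 10.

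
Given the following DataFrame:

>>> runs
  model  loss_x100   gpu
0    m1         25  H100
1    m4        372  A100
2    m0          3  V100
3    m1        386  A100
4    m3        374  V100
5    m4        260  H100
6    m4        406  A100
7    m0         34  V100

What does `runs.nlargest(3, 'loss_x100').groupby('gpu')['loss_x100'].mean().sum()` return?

take 3 rows with largest loss_x100:
  model  loss_x100   gpu
6    m4        406  A100
3    m1        386  A100
4    m3        374  V100
group by gpu, mean of loss_x100:
gpu
A100    396.0
V100    374.0
Name: loss_x100, dtype: float64

770.0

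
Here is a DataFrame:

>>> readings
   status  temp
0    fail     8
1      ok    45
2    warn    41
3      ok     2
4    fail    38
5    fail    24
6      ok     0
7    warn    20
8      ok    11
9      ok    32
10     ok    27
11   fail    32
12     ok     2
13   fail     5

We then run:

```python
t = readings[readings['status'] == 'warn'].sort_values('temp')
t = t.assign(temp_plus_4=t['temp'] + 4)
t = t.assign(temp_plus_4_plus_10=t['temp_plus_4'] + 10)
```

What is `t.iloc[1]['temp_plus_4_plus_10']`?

filter rows where status == 'warn':
  status  temp
2   warn    41
7   warn    20
sort by temp:
  status  temp
7   warn    20
2   warn    41
add column temp_plus_4 = t['temp'] + 4:
  status  temp  temp_plus_4
7   warn    20           24
2   warn    41           45
add column temp_plus_4_plus_10 = t['temp_plus_4'] + 10:
  status  temp  temp_plus_4  temp_plus_4_plus_10
7   warn    20           24                   34
2   warn    41           45                   55
So iloc[1]['temp_plus_4_plus_10'] = 55.

55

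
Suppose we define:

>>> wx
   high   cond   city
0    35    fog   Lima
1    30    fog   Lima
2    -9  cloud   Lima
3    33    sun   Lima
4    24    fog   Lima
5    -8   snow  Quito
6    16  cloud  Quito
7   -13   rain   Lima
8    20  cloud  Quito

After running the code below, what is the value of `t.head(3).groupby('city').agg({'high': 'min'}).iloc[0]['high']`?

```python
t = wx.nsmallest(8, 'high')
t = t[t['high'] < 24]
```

take 8 rows with smallest high:
   high   cond   city
7   -13   rain   Lima
2    -9  cloud   Lima
5    -8   snow  Quito
6    16  cloud  Quito
8    20  cloud  Quito
4    24    fog   Lima
1    30    fog   Lima
3    33    sun   Lima
filter rows where high < 24:
   high   cond   city
7   -13   rain   Lima
2    -9  cloud   Lima
5    -8   snow  Quito
6    16  cloud  Quito
8    20  cloud  Quito
take first 3 rows:
   high   cond   city
7   -13   rain   Lima
2    -9  cloud   Lima
5    -8   snow  Quito
group by city, min of high:
       high
city       
Lima    -13
Quito    -8
Hence -13.

-13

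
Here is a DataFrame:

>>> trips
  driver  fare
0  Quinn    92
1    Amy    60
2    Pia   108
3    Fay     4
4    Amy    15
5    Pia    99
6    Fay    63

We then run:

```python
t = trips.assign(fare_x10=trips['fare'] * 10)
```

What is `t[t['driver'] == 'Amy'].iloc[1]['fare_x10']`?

add column fare_x10 = trips['fare'] * 10:
  driver  fare  fare_x10
0  Quinn    92       920
1    Amy    60       600
2    Pia   108      1080
3    Fay     4        40
4    Amy    15       150
5    Pia    99       990
6    Fay    63       630
filter rows where driver == 'Amy':
  driver  fare  fare_x10
1    Amy    60       600
4    Amy    15       150
Hence 150.

150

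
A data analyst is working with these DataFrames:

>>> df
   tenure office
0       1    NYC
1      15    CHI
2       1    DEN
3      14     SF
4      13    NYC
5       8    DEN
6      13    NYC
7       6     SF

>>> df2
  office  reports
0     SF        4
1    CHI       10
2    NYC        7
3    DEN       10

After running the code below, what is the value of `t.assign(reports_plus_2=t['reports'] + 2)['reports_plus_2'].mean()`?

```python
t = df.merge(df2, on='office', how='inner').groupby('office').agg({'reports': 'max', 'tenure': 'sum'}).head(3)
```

merge on 'office' (how='inner') → 8 rows:
   tenure office  reports
0       1    NYC        7
1      15    CHI       10
2       1    DEN       10
3      14     SF        4
4      13    NYC        7
5       8    DEN       10
6      13    NYC        7
7       6     SF        4
group by office: max(reports), sum(tenure):
        reports  tenure
office                 
CHI          10      15
DEN          10       9
NYC           7      27
SF            4      20
take first 3 rows:
        reports  tenure
office                 
CHI          10      15
DEN          10       9
NYC           7      27
add column reports_plus_2 = t['reports'] + 2:
        reports  tenure  reports_plus_2
office                                 
CHI          10      15              12
DEN          10       9              12
NYC           7      27               9
Hence 11.0.

11.0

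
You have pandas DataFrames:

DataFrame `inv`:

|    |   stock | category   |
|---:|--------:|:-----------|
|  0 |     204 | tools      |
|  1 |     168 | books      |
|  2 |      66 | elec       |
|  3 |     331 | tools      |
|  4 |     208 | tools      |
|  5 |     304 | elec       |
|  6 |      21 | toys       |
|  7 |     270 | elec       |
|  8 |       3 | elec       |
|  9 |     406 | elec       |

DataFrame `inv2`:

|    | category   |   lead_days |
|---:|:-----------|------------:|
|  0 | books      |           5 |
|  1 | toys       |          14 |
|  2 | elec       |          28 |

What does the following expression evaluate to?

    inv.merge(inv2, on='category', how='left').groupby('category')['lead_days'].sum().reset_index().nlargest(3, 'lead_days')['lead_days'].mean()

53.0

merge on 'category' (how='left') → 10 rows:
   stock category  lead_days
0    204    tools        NaN
1    168    books        5.0
2     66     elec       28.0
3    331    tools        NaN
4    208    tools        NaN
5    304     elec       28.0
6     21     toys       14.0
7    270     elec       28.0
8      3     elec       28.0
9    406     elec       28.0
group by category, sum of lead_days:
category
books      5.0
elec     140.0
tools      0.0
toys      14.0
Name: lead_days, dtype: float64
reset_index():
  category  lead_days
0    books        5.0
1     elec      140.0
2    tools        0.0
3     toys       14.0
take 3 rows with largest lead_days:
  category  lead_days
1     elec      140.0
3     toys       14.0
0    books        5.0
So mean() = 53.0.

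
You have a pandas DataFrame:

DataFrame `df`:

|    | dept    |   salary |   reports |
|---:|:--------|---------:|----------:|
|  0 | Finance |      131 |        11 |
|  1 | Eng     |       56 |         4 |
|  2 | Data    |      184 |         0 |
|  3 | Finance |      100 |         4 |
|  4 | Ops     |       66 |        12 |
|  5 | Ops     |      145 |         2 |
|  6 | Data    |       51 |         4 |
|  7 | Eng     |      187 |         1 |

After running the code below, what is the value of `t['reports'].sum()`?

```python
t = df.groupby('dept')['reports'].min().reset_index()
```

7

group by dept, min of reports:
dept
Data       0
Eng        1
Finance    4
Ops        2
Name: reports, dtype: int64
reset_index():
      dept  reports
0     Data        0
1      Eng        1
2  Finance        4
3      Ops        2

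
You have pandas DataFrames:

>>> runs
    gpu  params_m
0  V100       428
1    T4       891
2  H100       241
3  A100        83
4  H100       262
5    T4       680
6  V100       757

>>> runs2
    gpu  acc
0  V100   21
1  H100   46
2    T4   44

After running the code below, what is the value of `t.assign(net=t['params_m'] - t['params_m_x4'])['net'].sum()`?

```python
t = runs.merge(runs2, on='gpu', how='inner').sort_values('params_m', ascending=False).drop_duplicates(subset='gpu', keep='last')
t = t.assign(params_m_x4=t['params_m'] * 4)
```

merge on 'gpu' (how='inner') → 6 rows:
    gpu  params_m  acc
0  V100       428   21
1    T4       891   44
2  H100       241   46
3  H100       262   46
4    T4       680   44
5  V100       757   21
sort by params_m descending:
    gpu  params_m  acc
1    T4       891   44
5  V100       757   21
4    T4       680   44
0  V100       428   21
3  H100       262   46
2  H100       241   46
drop duplicate gpu (keep=last):
    gpu  params_m  acc
4    T4       680   44
0  V100       428   21
2  H100       241   46
add column params_m_x4 = t['params_m'] * 4:
    gpu  params_m  acc  params_m_x4
4    T4       680   44         2720
0  V100       428   21         1712
2  H100       241   46          964
add column net = t['params_m'] - t['params_m_x4']:
    gpu  params_m  acc  params_m_x4   net
4    T4       680   44         2720 -2040
0  V100       428   21         1712 -1284
2  H100       241   46          964  -723
Finally, sum of column 'net' = -4047.

-4047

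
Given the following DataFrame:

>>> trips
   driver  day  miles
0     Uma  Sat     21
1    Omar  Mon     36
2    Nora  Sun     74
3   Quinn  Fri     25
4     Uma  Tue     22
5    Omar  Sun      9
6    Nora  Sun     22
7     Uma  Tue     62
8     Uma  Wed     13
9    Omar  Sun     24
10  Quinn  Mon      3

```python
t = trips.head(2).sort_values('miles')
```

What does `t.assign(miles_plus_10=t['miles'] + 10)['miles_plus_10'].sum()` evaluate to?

77

take first 2 rows:
  driver  day  miles
0    Uma  Sat     21
1   Omar  Mon     36
sort by miles:
  driver  day  miles
0    Uma  Sat     21
1   Omar  Mon     36
add column miles_plus_10 = t['miles'] + 10:
  driver  day  miles  miles_plus_10
0    Uma  Sat     21             31
1   Omar  Mon     36             46
So sum() = 77.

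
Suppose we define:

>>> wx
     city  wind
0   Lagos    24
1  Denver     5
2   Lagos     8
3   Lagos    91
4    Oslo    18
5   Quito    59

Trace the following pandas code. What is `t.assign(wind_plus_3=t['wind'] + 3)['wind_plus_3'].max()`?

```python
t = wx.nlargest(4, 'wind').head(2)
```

94

take 4 rows with largest wind:
    city  wind
3  Lagos    91
5  Quito    59
0  Lagos    24
4   Oslo    18
take first 2 rows:
    city  wind
3  Lagos    91
5  Quito    59
add column wind_plus_3 = t['wind'] + 3:
    city  wind  wind_plus_3
3  Lagos    91           94
5  Quito    59           62
Reading off the max of column 'wind_plus_3', we get 94.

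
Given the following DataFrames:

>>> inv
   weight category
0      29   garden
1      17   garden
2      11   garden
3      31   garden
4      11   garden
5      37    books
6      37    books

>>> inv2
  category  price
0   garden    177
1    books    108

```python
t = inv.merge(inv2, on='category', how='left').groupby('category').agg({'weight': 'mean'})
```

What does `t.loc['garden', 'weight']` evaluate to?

19.8

merge on 'category' (how='left') → 7 rows:
   weight category  price
0      29   garden    177
1      17   garden    177
2      11   garden    177
3      31   garden    177
4      11   garden    177
5      37    books    108
6      37    books    108
group by category, mean of weight:
          weight
category        
books       37.0
garden      19.8
Taking the value at row 'garden', column 'weight' gives 19.8.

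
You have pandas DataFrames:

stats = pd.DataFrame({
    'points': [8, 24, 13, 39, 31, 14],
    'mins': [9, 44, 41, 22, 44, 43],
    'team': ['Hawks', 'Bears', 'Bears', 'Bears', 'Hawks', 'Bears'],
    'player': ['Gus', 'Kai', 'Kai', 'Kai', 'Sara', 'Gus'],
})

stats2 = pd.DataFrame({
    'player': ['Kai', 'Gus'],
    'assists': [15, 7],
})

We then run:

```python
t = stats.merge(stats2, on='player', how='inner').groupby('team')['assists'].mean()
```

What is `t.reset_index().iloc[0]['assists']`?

13.0

merge on 'player' (how='inner') → 5 rows:
   points  mins   team player  assists
0       8     9  Hawks    Gus        7
1      24    44  Bears    Kai       15
2      13    41  Bears    Kai       15
3      39    22  Bears    Kai       15
4      14    43  Bears    Gus        7
group by team, mean of assists:
team
Bears    13.0
Hawks     7.0
Name: assists, dtype: float64
reset_index():
    team  assists
0  Bears     13.0
1  Hawks      7.0
value at position 0, column 'assists' → 13.0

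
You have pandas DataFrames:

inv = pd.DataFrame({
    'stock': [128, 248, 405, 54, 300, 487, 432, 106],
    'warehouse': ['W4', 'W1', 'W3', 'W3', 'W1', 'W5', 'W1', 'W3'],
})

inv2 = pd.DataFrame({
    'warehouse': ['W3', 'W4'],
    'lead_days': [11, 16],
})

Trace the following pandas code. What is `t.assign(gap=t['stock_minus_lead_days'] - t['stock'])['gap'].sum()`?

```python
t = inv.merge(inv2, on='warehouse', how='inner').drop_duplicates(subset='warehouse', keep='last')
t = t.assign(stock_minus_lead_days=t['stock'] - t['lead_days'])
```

merge on 'warehouse' (how='inner') → 4 rows:
   stock warehouse  lead_days
0    128        W4         16
1    405        W3         11
2     54        W3         11
3    106        W3         11
drop duplicate warehouse (keep=last):
   stock warehouse  lead_days
0    128        W4         16
3    106        W3         11
add column stock_minus_lead_days = t['stock'] - t['lead_days']:
   stock warehouse  lead_days  stock_minus_lead_days
0    128        W4         16                    112
3    106        W3         11                     95
add column gap = t['stock_minus_lead_days'] - t['stock']:
   stock warehouse  lead_days  stock_minus_lead_days  gap
0    128        W4         16                    112  -16
3    106        W3         11                     95  -11
Finally, sum of column 'gap' = -27.

-27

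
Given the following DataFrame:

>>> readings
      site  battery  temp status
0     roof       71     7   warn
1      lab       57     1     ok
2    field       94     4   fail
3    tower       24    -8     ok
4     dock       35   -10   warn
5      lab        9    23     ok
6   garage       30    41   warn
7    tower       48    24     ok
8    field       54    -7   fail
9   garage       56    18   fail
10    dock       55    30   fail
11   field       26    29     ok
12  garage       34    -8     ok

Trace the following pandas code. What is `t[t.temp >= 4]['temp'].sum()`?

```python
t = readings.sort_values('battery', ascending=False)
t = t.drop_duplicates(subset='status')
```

sort by battery descending:
      site  battery  temp status
2    field       94     4   fail
0     roof       71     7   warn
1      lab       57     1     ok
9   garage       56    18   fail
10    dock       55    30   fail
8    field       54    -7   fail
7    tower       48    24     ok
4     dock       35   -10   warn
12  garage       34    -8     ok
6   garage       30    41   warn
11   field       26    29     ok
3    tower       24    -8     ok
5      lab        9    23     ok
drop duplicate status (keep=first):
    site  battery  temp status
2  field       94     4   fail
0   roof       71     7   warn
1    lab       57     1     ok
filter rows where temp >= 4:
    site  battery  temp status
2  field       94     4   fail
0   roof       71     7   warn

11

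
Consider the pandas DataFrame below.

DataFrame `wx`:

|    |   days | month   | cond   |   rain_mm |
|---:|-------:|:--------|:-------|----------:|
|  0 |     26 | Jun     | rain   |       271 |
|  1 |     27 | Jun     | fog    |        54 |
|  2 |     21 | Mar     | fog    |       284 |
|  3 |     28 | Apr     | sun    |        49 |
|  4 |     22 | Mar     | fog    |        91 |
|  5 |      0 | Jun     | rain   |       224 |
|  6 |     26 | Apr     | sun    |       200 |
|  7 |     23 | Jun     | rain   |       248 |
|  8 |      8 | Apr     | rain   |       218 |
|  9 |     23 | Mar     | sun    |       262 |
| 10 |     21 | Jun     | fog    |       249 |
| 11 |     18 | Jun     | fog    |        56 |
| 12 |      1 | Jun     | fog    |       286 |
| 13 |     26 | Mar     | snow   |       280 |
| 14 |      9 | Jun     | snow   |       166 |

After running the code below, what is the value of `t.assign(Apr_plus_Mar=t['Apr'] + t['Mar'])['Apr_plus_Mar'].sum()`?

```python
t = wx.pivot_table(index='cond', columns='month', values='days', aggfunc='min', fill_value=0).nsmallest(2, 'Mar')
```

pivot: rows=cond, cols=month, min(days):
month  Apr  Jun  Mar
cond                
fog      0    1   21
rain     8    0    0
snow     0    9   26
sun     26    0   23
take 2 rows with smallest Mar:
month  Apr  Jun  Mar
cond                
rain     8    0    0
fog      0    1   21
add column Apr_plus_Mar = t['Apr'] + t['Mar']:
month  Apr  Jun  Mar  Apr_plus_Mar
cond                              
rain     8    0    0             8
fog      0    1   21            21
Then the sum of column 'Apr_plus_Mar': 29

29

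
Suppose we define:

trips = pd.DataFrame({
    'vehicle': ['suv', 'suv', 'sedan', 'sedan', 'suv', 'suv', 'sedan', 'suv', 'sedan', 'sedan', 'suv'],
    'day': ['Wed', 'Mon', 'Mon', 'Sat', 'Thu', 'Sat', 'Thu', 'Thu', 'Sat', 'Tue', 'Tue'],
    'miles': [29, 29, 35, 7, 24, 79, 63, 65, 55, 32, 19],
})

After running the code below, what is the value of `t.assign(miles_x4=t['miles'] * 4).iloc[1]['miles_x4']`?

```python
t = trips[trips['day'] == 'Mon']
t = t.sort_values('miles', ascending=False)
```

116

filter rows where day == 'Mon':
  vehicle  day  miles
1     suv  Mon     29
2   sedan  Mon     35
sort by miles descending:
  vehicle  day  miles
2   sedan  Mon     35
1     suv  Mon     29
add column miles_x4 = t['miles'] * 4:
  vehicle  day  miles  miles_x4
2   sedan  Mon     35       140
1     suv  Mon     29       116
value at position 1, column 'miles_x4' → 116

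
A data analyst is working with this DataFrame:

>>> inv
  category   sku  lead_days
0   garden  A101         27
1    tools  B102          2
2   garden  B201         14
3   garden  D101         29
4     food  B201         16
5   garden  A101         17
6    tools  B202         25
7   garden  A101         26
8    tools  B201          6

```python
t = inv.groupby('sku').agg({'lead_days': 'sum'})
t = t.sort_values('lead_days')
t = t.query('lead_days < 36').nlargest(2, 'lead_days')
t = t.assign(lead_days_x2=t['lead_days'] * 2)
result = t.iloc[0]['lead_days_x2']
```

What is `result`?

group by sku, sum of lead_days:
      lead_days
sku            
A101         70
B102          2
B201         36
B202         25
D101         29
sort by lead_days:
      lead_days
sku            
B102          2
B202         25
D101         29
B201         36
A101         70
filter rows where lead_days < 36:
      lead_days
sku            
B102          2
B202         25
D101         29
take 2 rows with largest lead_days:
      lead_days
sku            
D101         29
B202         25
add column lead_days_x2 = t['lead_days'] * 2:
      lead_days  lead_days_x2
sku                          
D101         29            58
B202         25            50

58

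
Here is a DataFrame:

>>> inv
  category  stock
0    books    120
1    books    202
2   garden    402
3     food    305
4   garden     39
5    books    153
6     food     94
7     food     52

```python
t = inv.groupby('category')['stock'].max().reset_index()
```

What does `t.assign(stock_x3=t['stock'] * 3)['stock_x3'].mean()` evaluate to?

group by category, max of stock:
category
books     202
food      305
garden    402
Name: stock, dtype: int64
reset_index():
  category  stock
0    books    202
1     food    305
2   garden    402
add column stock_x3 = t['stock'] * 3:
  category  stock  stock_x3
0    books    202       606
1     food    305       915
2   garden    402      1206
Hence 909.0.

909.0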